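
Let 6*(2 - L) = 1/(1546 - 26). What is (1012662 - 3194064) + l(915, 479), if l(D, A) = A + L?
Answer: -19889999521/9120 ≈ -2.1809e+6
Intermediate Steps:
L = 18239/9120 (L = 2 - 1/(6*(1546 - 26)) = 2 - 1/6/1520 = 2 - 1/6*1/1520 = 2 - 1/9120 = 18239/9120 ≈ 1.9999)
l(D, A) = 18239/9120 + A (l(D, A) = A + 18239/9120 = 18239/9120 + A)
(1012662 - 3194064) + l(915, 479) = (1012662 - 3194064) + (18239/9120 + 479) = -2181402 + 4386719/9120 = -19889999521/9120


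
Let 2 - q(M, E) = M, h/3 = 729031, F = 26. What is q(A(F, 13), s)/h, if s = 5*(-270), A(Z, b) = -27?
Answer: 1/75417 ≈ 1.3260e-5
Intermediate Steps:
h = 2187093 (h = 3*729031 = 2187093)
s = -1350
q(M, E) = 2 - M
q(A(F, 13), s)/h = (2 - 1*(-27))/2187093 = (2 + 27)*(1/2187093) = 29*(1/2187093) = 1/75417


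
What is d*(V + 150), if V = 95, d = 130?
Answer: 31850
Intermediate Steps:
d*(V + 150) = 130*(95 + 150) = 130*245 = 31850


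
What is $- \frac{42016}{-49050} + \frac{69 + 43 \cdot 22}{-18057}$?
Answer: $\frac{118149527}{147615975} \approx 0.80038$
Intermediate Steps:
$- \frac{42016}{-49050} + \frac{69 + 43 \cdot 22}{-18057} = \left(-42016\right) \left(- \frac{1}{49050}\right) + \left(69 + 946\right) \left(- \frac{1}{18057}\right) = \frac{21008}{24525} + 1015 \left(- \frac{1}{18057}\right) = \frac{21008}{24525} - \frac{1015}{18057} = \frac{118149527}{147615975}$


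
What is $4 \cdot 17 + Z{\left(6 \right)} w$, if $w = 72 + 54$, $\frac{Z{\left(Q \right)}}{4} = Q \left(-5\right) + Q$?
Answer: $-12028$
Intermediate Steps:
$Z{\left(Q \right)} = - 16 Q$ ($Z{\left(Q \right)} = 4 \left(Q \left(-5\right) + Q\right) = 4 \left(- 5 Q + Q\right) = 4 \left(- 4 Q\right) = - 16 Q$)
$w = 126$
$4 \cdot 17 + Z{\left(6 \right)} w = 4 \cdot 17 + \left(-16\right) 6 \cdot 126 = 68 - 12096 = -12028$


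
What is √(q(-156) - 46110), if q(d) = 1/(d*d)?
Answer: I*√1122132959/156 ≈ 214.73*I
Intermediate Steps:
q(d) = d⁻² (q(d) = 1/(d²) = d⁻²)
√(q(-156) - 46110) = √((-156)⁻² - 46110) = √(1/24336 - 46110) = √(-1122132959/24336) = I*√1122132959/156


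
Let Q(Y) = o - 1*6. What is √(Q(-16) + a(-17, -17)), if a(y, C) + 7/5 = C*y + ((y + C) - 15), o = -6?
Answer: √5665/5 ≈ 15.053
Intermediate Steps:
Q(Y) = -12 (Q(Y) = -6 - 1*6 = -6 - 6 = -12)
a(y, C) = -82/5 + C + y + C*y (a(y, C) = -7/5 + (C*y + ((y + C) - 15)) = -7/5 + (C*y + ((C + y) - 15)) = -7/5 + (C*y + (-15 + C + y)) = -7/5 + (-15 + C + y + C*y) = -82/5 + C + y + C*y)
√(Q(-16) + a(-17, -17)) = √(-12 + (-82/5 - 17 - 17 - 17*(-17))) = √(-12 + (-82/5 - 17 - 17 + 289)) = √(-12 + 1193/5) = √(1133/5) = √5665/5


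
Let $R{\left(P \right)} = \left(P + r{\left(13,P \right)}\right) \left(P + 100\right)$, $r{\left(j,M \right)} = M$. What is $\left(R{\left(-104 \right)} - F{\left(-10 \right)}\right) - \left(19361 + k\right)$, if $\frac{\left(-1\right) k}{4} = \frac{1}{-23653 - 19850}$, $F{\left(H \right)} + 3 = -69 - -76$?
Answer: $- \frac{806241103}{43503} \approx -18533.0$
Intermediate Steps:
$R{\left(P \right)} = 2 P \left(100 + P\right)$ ($R{\left(P \right)} = \left(P + P\right) \left(P + 100\right) = 2 P \left(100 + P\right)$)
$F{\left(H \right)} = 4$ ($F{\left(H \right)} = -3 - -7 = -3 + \left(-69 + 76\right) = -3 + 7 = 4$)
$k = \frac{4}{43503}$ ($k = - \frac{4}{-23653 - 19850} = - \frac{4}{-43503} = \left(-4\right) \left(- \frac{1}{43503}\right) = \frac{4}{43503} \approx 9.1948 \cdot 10^{-5}$)
$\left(R{\left(-104 \right)} - F{\left(-10 \right)}\right) - \left(19361 + k\right) = \left(2 \left(-104\right) \left(100 - 104\right) - 4\right) - \left(19361 + \frac{4}{43503}\right) = \left(2 \left(-104\right) \left(-4\right) - 4\right) - \frac{842261587}{43503} = \left(832 - 4\right) - \frac{842261587}{43503} = 828 - \frac{842261587}{43503} = - \frac{806241103}{43503}$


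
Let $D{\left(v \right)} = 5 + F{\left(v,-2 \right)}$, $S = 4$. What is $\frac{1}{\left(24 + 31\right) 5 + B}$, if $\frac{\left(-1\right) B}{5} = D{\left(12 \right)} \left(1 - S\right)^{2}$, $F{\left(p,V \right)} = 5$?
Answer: $- \frac{1}{175} \approx -0.0057143$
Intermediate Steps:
$D{\left(v \right)} = 10$ ($D{\left(v \right)} = 5 + 5 = 10$)
$B = -450$ ($B = - 5 \cdot 10 \left(1 - 4\right)^{2} = - 5 \cdot 10 \left(-3\right)^{2} = - 5 \cdot 10 \cdot 9 = \left(-5\right) 90 = -450$)
$\frac{1}{\left(24 + 31\right) 5 + B} = \frac{1}{\left(24 + 31\right) 5 - 450} = \frac{1}{55 \cdot 5 - 450} = \frac{1}{275 - 450} = \frac{1}{-175} = - \frac{1}{175}$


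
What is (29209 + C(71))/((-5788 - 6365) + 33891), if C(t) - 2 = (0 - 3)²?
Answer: 4870/3623 ≈ 1.3442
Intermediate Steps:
C(t) = 11 (C(t) = 2 + (0 - 3)² = 2 + (-3)² = 2 + 9 = 11)
(29209 + C(71))/((-5788 - 6365) + 33891) = (29209 + 11)/((-5788 - 6365) + 33891) = 29220/(-12153 + 33891) = 29220/21738 = 29220*(1/21738) = 4870/3623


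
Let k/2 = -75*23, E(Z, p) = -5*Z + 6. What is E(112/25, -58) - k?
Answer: 17168/5 ≈ 3433.6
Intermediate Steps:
E(Z, p) = 6 - 5*Z
k = -3450 (k = 2*(-75*23) = 2*(-1725) = -3450)
E(112/25, -58) - k = (6 - 560/25) - 1*(-3450) = (6 - 560/25) + 3450 = (6 - 5*112/25) + 3450 = (6 - 112/5) + 3450 = -82/5 + 3450 = 17168/5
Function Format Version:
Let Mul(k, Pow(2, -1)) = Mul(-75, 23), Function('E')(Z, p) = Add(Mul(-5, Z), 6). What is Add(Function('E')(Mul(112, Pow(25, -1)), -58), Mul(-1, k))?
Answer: Rational(17168, 5) ≈ 3433.6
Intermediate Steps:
Function('E')(Z, p) = Add(6, Mul(-5, Z))
k = -3450 (k = Mul(2, Mul(-75, 23)) = Mul(2, -1725) = -3450)
Add(Function('E')(Mul(112, Pow(25, -1)), -58), Mul(-1, k)) = Add(Add(6, Mul(-5, Mul(112, Pow(25, -1)))), Mul(-1, -3450)) = Add(Add(6, Mul(-5, Mul(112, Rational(1, 25)))), 3450) = Add(Add(6, Mul(-5, Rational(112, 25))), 3450) = Add(Add(6, Rational(-112, 5)), 3450) = Add(Rational(-82, 5), 3450) = Rational(17168, 5)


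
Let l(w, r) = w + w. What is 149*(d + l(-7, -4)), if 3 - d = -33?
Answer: 3278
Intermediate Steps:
l(w, r) = 2*w
d = 36 (d = 3 - 1*(-33) = 3 + 33 = 36)
149*(d + l(-7, -4)) = 149*(36 + 2*(-7)) = 149*(36 - 14) = 149*22 = 3278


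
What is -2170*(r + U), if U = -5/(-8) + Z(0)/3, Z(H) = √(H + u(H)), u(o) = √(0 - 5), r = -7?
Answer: 55335/4 - 2170*5^(¼)*√I/3 ≈ 13069.0 - 764.83*I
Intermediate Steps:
u(o) = I*√5 (u(o) = √(-5) = I*√5)
Z(H) = √(H + I*√5)
U = 5/8 + 5^(¼)*√I/3 (U = -5/(-8) + √(0 + I*√5)/3 = -5*(-⅛) + √(I*√5)*(⅓) = 5/8 + (5^(¼)*√I)*(⅓) = 5/8 + 5^(¼)*√I/3 ≈ 0.97746 + 0.35246*I)
-2170*(r + U) = -2170*(-7 + (5/8 + 5^(¼)*√I/3)) = -2170*(-51/8 + 5^(¼)*√I/3) = 55335/4 - 2170*5^(¼)*√I/3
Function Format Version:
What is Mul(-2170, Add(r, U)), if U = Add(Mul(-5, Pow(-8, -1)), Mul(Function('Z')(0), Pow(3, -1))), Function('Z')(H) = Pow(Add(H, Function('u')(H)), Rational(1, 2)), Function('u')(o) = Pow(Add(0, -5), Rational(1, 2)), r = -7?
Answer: Add(Rational(55335, 4), Mul(Rational(-2170, 3), Pow(5, Rational(1, 4)), Pow(I, Rational(1, 2)))) ≈ Add(13069., Mul(-764.83, I))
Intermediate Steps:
Function('u')(o) = Mul(I, Pow(5, Rational(1, 2))) (Function('u')(o) = Pow(-5, Rational(1, 2)) = Mul(I, Pow(5, Rational(1, 2))))
Function('Z')(H) = Pow(Add(H, Mul(I, Pow(5, Rational(1, 2)))), Rational(1, 2))
U = Add(Rational(5, 8), Mul(Rational(1, 3), Pow(5, Rational(1, 4)), Pow(I, Rational(1, 2)))) (U = Add(Mul(-5, Pow(-8, -1)), Mul(Pow(Add(0, Mul(I, Pow(5, Rational(1, 2)))), Rational(1, 2)), Pow(3, -1))) = Add(Mul(-5, Rational(-1, 8)), Mul(Pow(Mul(I, Pow(5, Rational(1, 2))), Rational(1, 2)), Rational(1, 3))) = Add(Rational(5, 8), Mul(Mul(Pow(5, Rational(1, 4)), Pow(I, Rational(1, 2))), Rational(1, 3))) = Add(Rational(5, 8), Mul(Rational(1, 3), Pow(5, Rational(1, 4)), Pow(I, Rational(1, 2)))) ≈ Add(0.97746, Mul(0.35246, I)))
Mul(-2170, Add(r, U)) = Mul(-2170, Add(-7, Add(Rational(5, 8), Mul(Rational(1, 3), Pow(5, Rational(1, 4)), Pow(I, Rational(1, 2)))))) = Mul(-2170, Add(Rational(-51, 8), Mul(Rational(1, 3), Pow(5, Rational(1, 4)), Pow(I, Rational(1, 2))))) = Add(Rational(55335, 4), Mul(Rational(-2170, 3), Pow(5, Rational(1, 4)), Pow(I, Rational(1, 2))))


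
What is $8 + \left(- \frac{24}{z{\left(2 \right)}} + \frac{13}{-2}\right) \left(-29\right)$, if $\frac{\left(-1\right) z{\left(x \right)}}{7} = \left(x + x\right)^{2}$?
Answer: $\frac{1332}{7} \approx 190.29$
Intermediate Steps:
$z{\left(x \right)} = - 28 x^{2}$ ($z{\left(x \right)} = - 7 \left(x + x\right)^{2} = - 7 \left(2 x\right)^{2} = - 7 \cdot 4 x^{2} = - 28 x^{2}$)
$8 + \left(- \frac{24}{z{\left(2 \right)}} + \frac{13}{-2}\right) \left(-29\right) = 8 + \left(- \frac{24}{\left(-28\right) 2^{2}} + \frac{13}{-2}\right) \left(-29\right) = 8 + \left(- \frac{24}{\left(-28\right) 4} + 13 \left(- \frac{1}{2}\right)\right) \left(-29\right) = 8 + \left(- \frac{24}{-112} - \frac{13}{2}\right) \left(-29\right) = 8 + \left(\left(-24\right) \left(- \frac{1}{112}\right) - \frac{13}{2}\right) \left(-29\right) = 8 + \left(\frac{3}{14} - \frac{13}{2}\right) \left(-29\right) = 8 - - \frac{1276}{7} = 8 + \frac{1276}{7} = \frac{1332}{7}$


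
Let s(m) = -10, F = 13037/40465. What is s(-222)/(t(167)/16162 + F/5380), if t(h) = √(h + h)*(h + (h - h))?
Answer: 1853402307788280869000/110367959899803432146991 - 319797616853124965150000*√334/110367959899803432146991 ≈ -52.938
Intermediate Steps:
F = 13037/40465 (F = 13037*(1/40465) = 13037/40465 ≈ 0.32218)
t(h) = √2*h^(3/2) (t(h) = √(2*h)*(h + 0) = (√2*√h)*h = √2*h^(3/2))
s(-222)/(t(167)/16162 + F/5380) = -10/((√2*167^(3/2))/16162 + (13037/40465)/5380) = -10/((√2*(167*√167))*(1/16162) + (13037/40465)*(1/5380)) = -10/((167*√334)*(1/16162) + 13037/217701700) = -10/(167*√334/16162 + 13037/217701700) = -10/(13037/217701700 + 167*√334/16162)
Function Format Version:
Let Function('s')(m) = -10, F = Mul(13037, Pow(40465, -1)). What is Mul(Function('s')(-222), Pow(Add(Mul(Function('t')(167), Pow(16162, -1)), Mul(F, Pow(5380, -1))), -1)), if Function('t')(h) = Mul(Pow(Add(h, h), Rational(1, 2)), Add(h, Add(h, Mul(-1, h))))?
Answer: Add(Rational(1853402307788280869000, 110367959899803432146991), Mul(Rational(-319797616853124965150000, 110367959899803432146991), Pow(334, Rational(1, 2)))) ≈ -52.938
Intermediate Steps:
F = Rational(13037, 40465) (F = Mul(13037, Rational(1, 40465)) = Rational(13037, 40465) ≈ 0.32218)
Function('t')(h) = Mul(Pow(2, Rational(1, 2)), Pow(h, Rational(3, 2))) (Function('t')(h) = Mul(Pow(Mul(2, h), Rational(1, 2)), Add(h, 0)) = Mul(Mul(Pow(2, Rational(1, 2)), Pow(h, Rational(1, 2))), h) = Mul(Pow(2, Rational(1, 2)), Pow(h, Rational(3, 2))))
Mul(Function('s')(-222), Pow(Add(Mul(Function('t')(167), Pow(16162, -1)), Mul(F, Pow(5380, -1))), -1)) = Mul(-10, Pow(Add(Mul(Mul(Pow(2, Rational(1, 2)), Pow(167, Rational(3, 2))), Pow(16162, -1)), Mul(Rational(13037, 40465), Pow(5380, -1))), -1)) = Mul(-10, Pow(Add(Mul(Mul(Pow(2, Rational(1, 2)), Mul(167, Pow(167, Rational(1, 2)))), Rational(1, 16162)), Mul(Rational(13037, 40465), Rational(1, 5380))), -1)) = Mul(-10, Pow(Add(Mul(Mul(167, Pow(334, Rational(1, 2))), Rational(1, 16162)), Rational(13037, 217701700)), -1)) = Mul(-10, Pow(Add(Mul(Rational(167, 16162), Pow(334, Rational(1, 2))), Rational(13037, 217701700)), -1)) = Mul(-10, Pow(Add(Rational(13037, 217701700), Mul(Rational(167, 16162), Pow(334, Rational(1, 2)))), -1))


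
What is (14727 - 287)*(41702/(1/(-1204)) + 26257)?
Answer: -724641812440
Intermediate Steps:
(14727 - 287)*(41702/(1/(-1204)) + 26257) = 14440*(41702/(-1/1204) + 26257) = 14440*(41702*(-1204) + 26257) = 14440*(-50209208 + 26257) = 14440*(-50182951) = -724641812440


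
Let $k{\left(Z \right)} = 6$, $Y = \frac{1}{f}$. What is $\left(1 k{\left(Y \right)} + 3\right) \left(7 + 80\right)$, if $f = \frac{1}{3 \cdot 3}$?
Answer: $783$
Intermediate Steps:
$f = \frac{1}{9} \approx 0.11111$
$Y = 9$ ($Y = \frac{1}{\frac{1}{9}} = 9$)
$\left(1 k{\left(Y \right)} + 3\right) \left(7 + 80\right) = \left(1 \cdot 6 + 3\right) \left(7 + 80\right) = \left(6 + 3\right) 87 = 9 \cdot 87 = 783$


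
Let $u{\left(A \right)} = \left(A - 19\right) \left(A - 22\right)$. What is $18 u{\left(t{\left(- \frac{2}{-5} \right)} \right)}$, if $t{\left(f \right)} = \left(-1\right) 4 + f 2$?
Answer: $\frac{251748}{25} \approx 10070.0$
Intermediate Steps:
$t{\left(f \right)} = -4 + 2 f$
$u{\left(A \right)} = \left(-22 + A\right) \left(-19 + A\right)$ ($u{\left(A \right)} = \left(-19 + A\right) \left(-22 + A\right) = \left(-22 + A\right) \left(-19 + A\right)$)
$18 u{\left(t{\left(- \frac{2}{-5} \right)} \right)} = 18 \left(418 + \left(-4 + 2 \left(- \frac{2}{-5}\right)\right)^{2} - 41 \left(-4 + 2 \left(- \frac{2}{-5}\right)\right)\right) = 18 \left(418 + \left(-4 + 2 \left(\left(-2\right) \left(- \frac{1}{5}\right)\right)\right)^{2} - 41 \left(-4 + 2 \left(\left(-2\right) \left(- \frac{1}{5}\right)\right)\right)\right) = 18 \left(418 + \left(-4 + 2 \cdot \frac{2}{5}\right)^{2} - 41 \left(-4 + 2 \cdot \frac{2}{5}\right)\right) = 18 \left(418 + \left(-4 + \frac{4}{5}\right)^{2} - 41 \left(-4 + \frac{4}{5}\right)\right) = 18 \left(418 + \left(- \frac{16}{5}\right)^{2} - - \frac{656}{5}\right) = 18 \left(418 + \frac{256}{25} + \frac{656}{5}\right) = 18 \cdot \frac{13986}{25} = \frac{251748}{25}$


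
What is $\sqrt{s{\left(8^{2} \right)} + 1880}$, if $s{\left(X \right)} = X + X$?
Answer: $2 \sqrt{502} \approx 44.811$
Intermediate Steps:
$s{\left(X \right)} = 2 X$
$\sqrt{s{\left(8^{2} \right)} + 1880} = \sqrt{2 \cdot 8^{2} + 1880} = \sqrt{2 \cdot 64 + 1880} = \sqrt{128 + 1880} = \sqrt{2008} = 2 \sqrt{502}$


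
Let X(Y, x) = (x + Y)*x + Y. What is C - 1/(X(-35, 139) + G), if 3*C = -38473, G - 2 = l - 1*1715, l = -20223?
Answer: -96374864/7515 ≈ -12824.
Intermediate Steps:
X(Y, x) = Y + x*(Y + x) (X(Y, x) = (Y + x)*x + Y = x*(Y + x) + Y = Y + x*(Y + x))
G = -21936 (G = 2 + (-20223 - 1*1715) = 2 + (-20223 - 1715) = 2 - 21938 = -21936)
C = -38473/3 (C = (⅓)*(-38473) = -38473/3 ≈ -12824.)
C - 1/(X(-35, 139) + G) = -38473/3 - 1/((-35 + 139² - 35*139) - 21936) = -38473/3 - 1/((-35 + 19321 - 4865) - 21936) = -38473/3 - 1/(14421 - 21936) = -38473/3 - 1/(-7515) = -38473/3 - 1*(-1/7515) = -38473/3 + 1/7515 = -96374864/7515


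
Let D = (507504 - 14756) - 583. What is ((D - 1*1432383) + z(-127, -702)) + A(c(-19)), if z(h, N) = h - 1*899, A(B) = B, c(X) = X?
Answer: -941263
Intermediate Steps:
z(h, N) = -899 + h (z(h, N) = h - 899 = -899 + h)
D = 492165 (D = 492748 - 583 = 492165)
((D - 1*1432383) + z(-127, -702)) + A(c(-19)) = ((492165 - 1*1432383) + (-899 - 127)) - 19 = ((492165 - 1432383) - 1026) - 19 = (-940218 - 1026) - 19 = -941244 - 19 = -941263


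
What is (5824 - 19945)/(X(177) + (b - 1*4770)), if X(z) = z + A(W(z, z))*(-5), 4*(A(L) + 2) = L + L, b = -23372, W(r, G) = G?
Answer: 28242/56795 ≈ 0.49726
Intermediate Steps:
A(L) = -2 + L/2 (A(L) = -2 + (L + L)/4 = -2 + (2*L)/4 = -2 + L/2)
X(z) = 10 - 3*z/2 (X(z) = z + (-2 + z/2)*(-5) = z + (10 - 5*z/2) = 10 - 3*z/2)
(5824 - 19945)/(X(177) + (b - 1*4770)) = (5824 - 19945)/((10 - 3/2*177) + (-23372 - 1*4770)) = -14121/((10 - 531/2) + (-23372 - 4770)) = -14121/(-511/2 - 28142) = -14121/(-56795/2) = -14121*(-2/56795) = 28242/56795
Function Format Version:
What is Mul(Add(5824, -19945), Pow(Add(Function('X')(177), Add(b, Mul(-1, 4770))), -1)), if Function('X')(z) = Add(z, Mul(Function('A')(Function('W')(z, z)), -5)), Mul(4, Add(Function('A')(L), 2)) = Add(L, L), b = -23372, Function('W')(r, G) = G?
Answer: Rational(28242, 56795) ≈ 0.49726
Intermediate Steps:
Function('A')(L) = Add(-2, Mul(Rational(1, 2), L)) (Function('A')(L) = Add(-2, Mul(Rational(1, 4), Add(L, L))) = Add(-2, Mul(Rational(1, 4), Mul(2, L))) = Add(-2, Mul(Rational(1, 2), L)))
Function('X')(z) = Add(10, Mul(Rational(-3, 2), z)) (Function('X')(z) = Add(z, Mul(Add(-2, Mul(Rational(1, 2), z)), -5)) = Add(z, Add(10, Mul(Rational(-5, 2), z))) = Add(10, Mul(Rational(-3, 2), z)))
Mul(Add(5824, -19945), Pow(Add(Function('X')(177), Add(b, Mul(-1, 4770))), -1)) = Mul(Add(5824, -19945), Pow(Add(Add(10, Mul(Rational(-3, 2), 177)), Add(-23372, Mul(-1, 4770))), -1)) = Mul(-14121, Pow(Add(Add(10, Rational(-531, 2)), Add(-23372, -4770)), -1)) = Mul(-14121, Pow(Add(Rational(-511, 2), -28142), -1)) = Mul(-14121, Pow(Rational(-56795, 2), -1)) = Mul(-14121, Rational(-2, 56795)) = Rational(28242, 56795)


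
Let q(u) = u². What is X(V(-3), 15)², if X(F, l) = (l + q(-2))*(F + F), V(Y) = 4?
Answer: 23104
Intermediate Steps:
X(F, l) = 2*F*(4 + l) (X(F, l) = (l + (-2)²)*(F + F) = (l + 4)*(2*F) = (4 + l)*(2*F) = 2*F*(4 + l))
X(V(-3), 15)² = (2*4*(4 + 15))² = (2*4*19)² = 152² = 23104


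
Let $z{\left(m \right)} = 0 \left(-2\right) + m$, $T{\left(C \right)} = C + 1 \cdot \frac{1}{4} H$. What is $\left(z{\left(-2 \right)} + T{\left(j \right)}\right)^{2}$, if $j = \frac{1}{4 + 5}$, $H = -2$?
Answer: $\frac{1849}{324} \approx 5.7068$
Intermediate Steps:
$j = \frac{1}{9} \approx 0.11111$
$T{\left(C \right)} = - \frac{1}{2} + C$ ($T{\left(C \right)} = C + 1 \cdot \frac{1}{4} \left(-2\right) = C + \frac{1}{4} \left(-2\right) = C - \frac{1}{2} = - \frac{1}{2} + C$)
$z{\left(m \right)} = m$ ($z{\left(m \right)} = 0 + m = m$)
$\left(z{\left(-2 \right)} + T{\left(j \right)}\right)^{2} = \left(-2 + \left(- \frac{1}{2} + \frac{1}{9}\right)\right)^{2} = \left(-2 - \frac{7}{18}\right)^{2} = \left(- \frac{43}{18}\right)^{2} = \frac{1849}{324}$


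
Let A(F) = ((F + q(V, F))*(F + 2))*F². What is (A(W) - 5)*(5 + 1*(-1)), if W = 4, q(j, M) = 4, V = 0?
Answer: 3052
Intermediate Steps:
A(F) = F²*(2 + F)*(4 + F) (A(F) = ((F + 4)*(F + 2))*F² = ((4 + F)*(2 + F))*F² = ((2 + F)*(4 + F))*F² = F²*(2 + F)*(4 + F))
(A(W) - 5)*(5 + 1*(-1)) = (4²*(8 + 4² + 6*4) - 5)*(5 + 1*(-1)) = (16*(8 + 16 + 24) - 5)*(5 - 1) = (16*48 - 5)*4 = (768 - 5)*4 = 763*4 = 3052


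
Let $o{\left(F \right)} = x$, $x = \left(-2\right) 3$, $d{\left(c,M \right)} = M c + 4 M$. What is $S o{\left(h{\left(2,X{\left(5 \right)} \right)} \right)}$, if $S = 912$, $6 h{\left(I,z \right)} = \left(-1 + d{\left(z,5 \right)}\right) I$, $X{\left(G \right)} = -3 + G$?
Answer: $-5472$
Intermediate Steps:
$d{\left(c,M \right)} = 4 M + M c$
$x = -6$
$h{\left(I,z \right)} = \frac{I \left(19 + 5 z\right)}{6}$ ($h{\left(I,z \right)} = \frac{\left(-1 + 5 \left(4 + z\right)\right) I}{6} = \frac{\left(-1 + \left(20 + 5 z\right)\right) I}{6} = \frac{\left(19 + 5 z\right) I}{6} = \frac{I \left(19 + 5 z\right)}{6}$)
$o{\left(F \right)} = -6$
$S o{\left(h{\left(2,X{\left(5 \right)} \right)} \right)} = 912 \left(-6\right) = -5472$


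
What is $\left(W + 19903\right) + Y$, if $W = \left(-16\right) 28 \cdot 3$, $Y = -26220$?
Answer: $-7661$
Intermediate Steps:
$W = -1344$ ($W = \left(-448\right) 3 = -1344$)
$\left(W + 19903\right) + Y = \left(-1344 + 19903\right) - 26220 = 18559 - 26220 = -7661$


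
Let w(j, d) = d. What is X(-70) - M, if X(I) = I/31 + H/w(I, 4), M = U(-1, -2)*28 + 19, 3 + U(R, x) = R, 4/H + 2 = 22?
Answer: 56291/620 ≈ 90.792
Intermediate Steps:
H = ⅕ (H = 4/(-2 + 22) = 4/20 = 4*(1/20) = ⅕ ≈ 0.20000)
U(R, x) = -3 + R
M = -93 (M = (-3 - 1)*28 + 19 = -4*28 + 19 = -112 + 19 = -93)
X(I) = 1/20 + I/31 (X(I) = I/31 + (⅕)/4 = I*(1/31) + (⅕)*(¼) = I/31 + 1/20 = 1/20 + I/31)
X(-70) - M = (1/20 + (1/31)*(-70)) - 1*(-93) = (1/20 - 70/31) + 93 = -1369/620 + 93 = 56291/620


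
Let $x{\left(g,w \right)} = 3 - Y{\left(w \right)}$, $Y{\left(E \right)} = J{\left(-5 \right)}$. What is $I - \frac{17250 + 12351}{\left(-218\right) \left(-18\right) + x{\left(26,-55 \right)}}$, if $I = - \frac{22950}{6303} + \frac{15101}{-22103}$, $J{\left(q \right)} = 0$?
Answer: $- \frac{65552250460}{5526169957} \approx -11.862$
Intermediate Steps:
$Y{\left(E \right)} = 0$
$x{\left(g,w \right)} = 3$ ($x{\left(g,w \right)} = 3 - 0 = 3 + 0 = 3$)
$I = - \frac{200815151}{46438403}$ ($I = \left(-22950\right) \frac{1}{6303} + 15101 \left(- \frac{1}{22103}\right) = - \frac{7650}{2101} - \frac{15101}{22103} = - \frac{200815151}{46438403} \approx -4.3243$)
$I - \frac{17250 + 12351}{\left(-218\right) \left(-18\right) + x{\left(26,-55 \right)}} = - \frac{200815151}{46438403} - \frac{17250 + 12351}{\left(-218\right) \left(-18\right) + 3} = - \frac{200815151}{46438403} - \frac{29601}{3924 + 3} = - \frac{200815151}{46438403} - \frac{29601}{3927} = - \frac{200815151}{46438403} - 29601 \cdot \frac{1}{3927} = - \frac{200815151}{46438403} - \frac{897}{119} = - \frac{65552250460}{5526169957}$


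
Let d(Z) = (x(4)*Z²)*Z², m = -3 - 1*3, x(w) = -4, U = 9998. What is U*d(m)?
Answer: -51829632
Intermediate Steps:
m = -6 (m = -3 - 3 = -6)
d(Z) = -4*Z⁴ (d(Z) = (-4*Z²)*Z² = -4*Z⁴)
U*d(m) = 9998*(-4*(-6)⁴) = 9998*(-4*1296) = 9998*(-5184) = -51829632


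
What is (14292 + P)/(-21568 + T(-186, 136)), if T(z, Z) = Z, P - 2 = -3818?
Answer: -873/1786 ≈ -0.48880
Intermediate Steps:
P = -3816 (P = 2 - 3818 = -3816)
(14292 + P)/(-21568 + T(-186, 136)) = (14292 - 3816)/(-21568 + 136) = 10476/(-21432) = 10476*(-1/21432) = -873/1786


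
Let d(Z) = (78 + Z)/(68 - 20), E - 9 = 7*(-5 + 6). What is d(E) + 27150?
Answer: 651647/24 ≈ 27152.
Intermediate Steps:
E = 16 (E = 9 + 7*(-5 + 6) = 9 + 7*1 = 9 + 7 = 16)
d(Z) = 13/8 + Z/48 (d(Z) = (78 + Z)/48 = (78 + Z)*(1/48) = 13/8 + Z/48)
d(E) + 27150 = (13/8 + (1/48)*16) + 27150 = (13/8 + 1/3) + 27150 = 47/24 + 27150 = 651647/24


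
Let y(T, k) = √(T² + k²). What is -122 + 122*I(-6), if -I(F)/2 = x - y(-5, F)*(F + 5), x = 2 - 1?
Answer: -366 - 244*√61 ≈ -2271.7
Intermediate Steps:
x = 1
I(F) = -2 + 2*√(25 + F²)*(5 + F) (I(F) = -2*(1 - √((-5)² + F²)*(F + 5)) = -2*(1 - √(25 + F²)*(5 + F)) = -2 + 2*√(25 + F²)*(5 + F))
-122 + 122*I(-6) = -122 + 122*(-2 + 10*√(25 + (-6)²) + 2*(-6)*√(25 + (-6)²)) = -122 + 122*(-2 + 10*√(25 + 36) + 2*(-6)*√(25 + 36)) = -122 + 122*(-2 + 10*√61 + 2*(-6)*√61) = -122 + 122*(-2 + 10*√61 - 12*√61) = -122 + 122*(-2 - 2*√61) = -122 + (-244 - 244*√61) = -366 - 244*√61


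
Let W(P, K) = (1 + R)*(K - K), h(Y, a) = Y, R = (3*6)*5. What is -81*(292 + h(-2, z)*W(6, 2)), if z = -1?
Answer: -23652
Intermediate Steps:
R = 90 (R = 18*5 = 90)
W(P, K) = 0 (W(P, K) = (1 + 90)*(K - K) = 91*0 = 0)
-81*(292 + h(-2, z)*W(6, 2)) = -81*(292 - 2*0) = -81*(292 + 0) = -81*292 = -23652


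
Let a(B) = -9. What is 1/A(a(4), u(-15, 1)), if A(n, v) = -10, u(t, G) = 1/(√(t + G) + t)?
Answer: -⅒ ≈ -0.10000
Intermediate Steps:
u(t, G) = 1/(t + √(G + t)) (u(t, G) = 1/(√(G + t) + t) = 1/(t + √(G + t)))
1/A(a(4), u(-15, 1)) = 1/(-10) = -⅒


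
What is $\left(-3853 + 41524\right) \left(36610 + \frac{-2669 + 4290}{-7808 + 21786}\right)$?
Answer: $\frac{664745325099}{482} \approx 1.3791 \cdot 10^{9}$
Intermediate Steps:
$\left(-3853 + 41524\right) \left(36610 + \frac{-2669 + 4290}{-7808 + 21786}\right) = 37671 \left(36610 + \frac{1621}{13978}\right) = 37671 \cdot \frac{511736201}{13978} = \frac{664745325099}{482}$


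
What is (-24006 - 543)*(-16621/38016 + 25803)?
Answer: -729708035231/1152 ≈ -6.3343e+8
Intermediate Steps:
(-24006 - 543)*(-16621/38016 + 25803) = -24549*(-16621*1/38016 + 25803) = -24549*(-1511/3456 + 25803) = -24549*89173657/3456 = -729708035231/1152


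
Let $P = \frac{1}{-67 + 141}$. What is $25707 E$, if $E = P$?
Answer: $\frac{25707}{74} \approx 347.39$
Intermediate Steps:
$P = \frac{1}{74} \approx 0.013514$
$E = \frac{1}{74} \approx 0.013514$
$25707 E = 25707 \cdot \frac{1}{74} = \frac{25707}{74}$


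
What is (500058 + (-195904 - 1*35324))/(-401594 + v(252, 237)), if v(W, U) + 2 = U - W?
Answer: -268830/401611 ≈ -0.66938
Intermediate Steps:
v(W, U) = -2 + U - W (v(W, U) = -2 + (U - W) = -2 + U - W)
(500058 + (-195904 - 1*35324))/(-401594 + v(252, 237)) = (500058 + (-195904 - 1*35324))/(-401594 + (-2 + 237 - 1*252)) = (500058 + (-195904 - 35324))/(-401594 + (-2 + 237 - 252)) = (500058 - 231228)/(-401594 - 17) = 268830/(-401611) = 268830*(-1/401611) = -268830/401611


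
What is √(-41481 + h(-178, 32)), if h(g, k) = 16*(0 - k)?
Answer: 7*I*√857 ≈ 204.92*I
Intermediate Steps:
h(g, k) = -16*k (h(g, k) = 16*(-k) = -16*k)
√(-41481 + h(-178, 32)) = √(-41481 - 16*32) = √(-41481 - 512) = √(-41993) = 7*I*√857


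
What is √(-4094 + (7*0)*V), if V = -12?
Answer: I*√4094 ≈ 63.984*I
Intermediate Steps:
√(-4094 + (7*0)*V) = √(-4094 + (7*0)*(-12)) = √(-4094 + 0*(-12)) = √(-4094 + 0) = √(-4094) = I*√4094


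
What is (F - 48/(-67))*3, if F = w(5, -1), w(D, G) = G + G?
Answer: -258/67 ≈ -3.8507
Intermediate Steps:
w(D, G) = 2*G
F = -2 (F = 2*(-1) = -2)
(F - 48/(-67))*3 = (-2 - 48/(-67))*3 = (-2 - 48*(-1/67))*3 = (-2 + 48/67)*3 = -86/67*3 = -258/67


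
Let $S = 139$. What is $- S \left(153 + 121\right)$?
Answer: $-38086$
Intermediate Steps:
$- S \left(153 + 121\right) = \left(-1\right) 139 \left(153 + 121\right) = \left(-139\right) 274 = -38086$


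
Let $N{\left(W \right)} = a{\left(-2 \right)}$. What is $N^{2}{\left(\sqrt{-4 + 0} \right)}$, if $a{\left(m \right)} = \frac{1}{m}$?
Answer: $\frac{1}{4} \approx 0.25$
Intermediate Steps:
$N{\left(W \right)} = - \frac{1}{2}$ ($N{\left(W \right)} = \frac{1}{-2} = - \frac{1}{2}$)
$N^{2}{\left(\sqrt{-4 + 0} \right)} = \left(- \frac{1}{2}\right)^{2} = \frac{1}{4}$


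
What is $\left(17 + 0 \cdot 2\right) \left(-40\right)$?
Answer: $-680$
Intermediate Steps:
$\left(17 + 0 \cdot 2\right) \left(-40\right) = \left(17 + 0\right) \left(-40\right) = 17 \left(-40\right) = -680$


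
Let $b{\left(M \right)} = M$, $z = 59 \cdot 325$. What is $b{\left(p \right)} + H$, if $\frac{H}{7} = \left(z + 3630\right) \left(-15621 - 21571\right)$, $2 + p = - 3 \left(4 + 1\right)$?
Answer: $-5937144937$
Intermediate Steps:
$z = 19175$
$p = -17$ ($p = -2 - 3 \left(4 + 1\right) = -2 - 15 = -17$)
$H = -5937144920$ ($H = 7 \left(19175 + 3630\right) \left(-15621 - 21571\right) = 7 \cdot 22805 \left(-37192\right) = 7 \left(-848163560\right) = -5937144920$)
$b{\left(p \right)} + H = -17 - 5937144920 = -5937144937$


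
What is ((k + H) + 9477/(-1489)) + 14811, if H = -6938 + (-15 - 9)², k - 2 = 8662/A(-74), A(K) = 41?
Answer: 528434260/61049 ≈ 8655.9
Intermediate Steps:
k = 8744/41 (k = 2 + 8662/41 = 8744/41 ≈ 213.27)
H = -6362 (H = -6938 + (-24)² = -6938 + 576 = -6362)
((k + H) + 9477/(-1489)) + 14811 = ((8744/41 - 6362) + 9477/(-1489)) + 14811 = (-252098/41 + 9477*(-1/1489)) + 14811 = (-252098/41 - 9477/1489) + 14811 = -375762479/61049 + 14811 = 528434260/61049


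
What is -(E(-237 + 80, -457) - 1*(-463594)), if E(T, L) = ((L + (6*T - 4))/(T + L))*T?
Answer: -284426445/614 ≈ -4.6324e+5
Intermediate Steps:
E(T, L) = T*(-4 + L + 6*T)/(L + T) (E(T, L) = ((L + (-4 + 6*T))/(L + T))*T = ((-4 + L + 6*T)/(L + T))*T = T*(-4 + L + 6*T)/(L + T))
-(E(-237 + 80, -457) - 1*(-463594)) = -((-237 + 80)*(-4 - 457 + 6*(-237 + 80))/(-457 + (-237 + 80)) - 1*(-463594)) = -(-157*(-4 - 457 + 6*(-157))/(-457 - 157) + 463594) = -(-157*(-4 - 457 - 942)/(-614) + 463594) = -(-157*(-1/614)*(-1403) + 463594) = -(-220271/614 + 463594) = -1*284426445/614 = -284426445/614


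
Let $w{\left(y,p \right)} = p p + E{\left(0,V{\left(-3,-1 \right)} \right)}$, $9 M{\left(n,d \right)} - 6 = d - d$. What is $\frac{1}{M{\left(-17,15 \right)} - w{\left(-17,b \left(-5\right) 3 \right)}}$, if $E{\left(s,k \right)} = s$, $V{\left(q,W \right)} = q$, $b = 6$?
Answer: $- \frac{3}{24298} \approx -0.00012347$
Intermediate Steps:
$M{\left(n,d \right)} = \frac{2}{3}$ ($M{\left(n,d \right)} = \frac{2}{3} + \frac{d - d}{9} = \frac{2}{3} + \frac{1}{9} \cdot 0 = \frac{2}{3} + 0 = \frac{2}{3}$)
$w{\left(y,p \right)} = p^{2}$ ($w{\left(y,p \right)} = p p + 0 = p^{2} + 0 = p^{2}$)
$\frac{1}{M{\left(-17,15 \right)} - w{\left(-17,b \left(-5\right) 3 \right)}} = \frac{1}{\frac{2}{3} - \left(6 \left(-5\right) 3\right)^{2}} = \frac{1}{\frac{2}{3} - \left(\left(-30\right) 3\right)^{2}} = \frac{1}{\frac{2}{3} - \left(-90\right)^{2}} = \frac{1}{\frac{2}{3} - 8100} = \frac{1}{- \frac{24298}{3}} = - \frac{3}{24298}$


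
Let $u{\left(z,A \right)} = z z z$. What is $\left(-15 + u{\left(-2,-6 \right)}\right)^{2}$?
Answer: $529$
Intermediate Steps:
$u{\left(z,A \right)} = z^{3}$ ($u{\left(z,A \right)} = z^{2} z = z^{3}$)
$\left(-15 + u{\left(-2,-6 \right)}\right)^{2} = \left(-15 + \left(-2\right)^{3}\right)^{2} = \left(-15 - 8\right)^{2} = \left(-23\right)^{2} = 529$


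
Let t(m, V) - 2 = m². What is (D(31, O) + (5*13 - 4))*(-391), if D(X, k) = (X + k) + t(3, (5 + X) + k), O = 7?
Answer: -43010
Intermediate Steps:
t(m, V) = 2 + m²
D(X, k) = 11 + X + k (D(X, k) = (X + k) + (2 + 3²) = (X + k) + (2 + 9) = (X + k) + 11 = 11 + X + k)
(D(31, O) + (5*13 - 4))*(-391) = ((11 + 31 + 7) + (5*13 - 4))*(-391) = (49 + (65 - 4))*(-391) = (49 + 61)*(-391) = 110*(-391) = -43010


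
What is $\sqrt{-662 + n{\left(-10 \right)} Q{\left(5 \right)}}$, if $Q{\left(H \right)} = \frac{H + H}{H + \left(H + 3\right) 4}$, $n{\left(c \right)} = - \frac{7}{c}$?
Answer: $\frac{i \sqrt{906019}}{37} \approx 25.726 i$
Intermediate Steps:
$Q{\left(H \right)} = \frac{2 H}{12 + 5 H}$ ($Q{\left(H \right)} = \frac{2 H}{H + \left(3 + H\right) 4} = \frac{2 H}{H + \left(12 + 4 H\right)} = \frac{2 H}{12 + 5 H}$)
$\sqrt{-662 + n{\left(-10 \right)} Q{\left(5 \right)}} = \sqrt{-662 + - \frac{7}{-10} \cdot 2 \cdot 5 \frac{1}{12 + 5 \cdot 5}} = \sqrt{-662 + \left(-7\right) \left(- \frac{1}{10}\right) 2 \cdot 5 \frac{1}{12 + 25}} = \sqrt{-662 + \frac{7 \cdot 2 \cdot 5 \cdot \frac{1}{37}}{10}} = \sqrt{-662 + \frac{7}{10} \cdot \frac{10}{37}} = \sqrt{-662 + \frac{7}{37}} = \sqrt{- \frac{24487}{37}} = \frac{i \sqrt{906019}}{37}$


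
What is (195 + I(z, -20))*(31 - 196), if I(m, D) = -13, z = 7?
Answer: -30030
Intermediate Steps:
(195 + I(z, -20))*(31 - 196) = (195 - 13)*(31 - 196) = 182*(-165) = -30030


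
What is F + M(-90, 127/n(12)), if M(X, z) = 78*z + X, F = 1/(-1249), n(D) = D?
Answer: 1837277/2498 ≈ 735.50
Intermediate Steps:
F = -1/1249 ≈ -0.00080064
M(X, z) = X + 78*z
F + M(-90, 127/n(12)) = -1/1249 + (-90 + 78*(127/12)) = -1/1249 + (-90 + 1651/2) = -1/1249 + 1471/2 = 1837277/2498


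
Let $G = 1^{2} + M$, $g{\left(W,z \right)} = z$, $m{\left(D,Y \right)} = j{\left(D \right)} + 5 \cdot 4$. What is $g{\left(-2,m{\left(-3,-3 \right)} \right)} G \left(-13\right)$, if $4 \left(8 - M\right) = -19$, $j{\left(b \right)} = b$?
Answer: $- \frac{12155}{4} \approx -3038.8$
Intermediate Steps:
$M = \frac{51}{4}$ ($M = 8 - - \frac{19}{4} = 8 + \frac{19}{4} = \frac{51}{4} \approx 12.75$)
$m{\left(D,Y \right)} = 20 + D$ ($m{\left(D,Y \right)} = D + 5 \cdot 4 = D + 20 = 20 + D$)
$G = \frac{55}{4}$ ($G = 1^{2} + \frac{51}{4} = 1 + \frac{51}{4} = \frac{55}{4} \approx 13.75$)
$g{\left(-2,m{\left(-3,-3 \right)} \right)} G \left(-13\right) = \left(20 - 3\right) \frac{55}{4} \left(-13\right) = 17 \cdot \frac{55}{4} \left(-13\right) = \frac{935}{4} \left(-13\right) = - \frac{12155}{4}$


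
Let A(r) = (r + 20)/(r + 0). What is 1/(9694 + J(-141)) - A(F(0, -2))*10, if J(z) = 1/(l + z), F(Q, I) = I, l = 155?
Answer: 12214544/135717 ≈ 90.000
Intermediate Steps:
A(r) = (20 + r)/r
J(z) = 1/(155 + z)
1/(9694 + J(-141)) - A(F(0, -2))*10 = 1/(9694 + 1/(155 - 141)) - (20 - 2)/(-2)*10 = 1/(9694 + 1/14) - (-½*18)*10 = 1/(9694 + 1/14) - (-9)*10 = 1/(135717/14) - 1*(-90) = 14/135717 + 90 = 12214544/135717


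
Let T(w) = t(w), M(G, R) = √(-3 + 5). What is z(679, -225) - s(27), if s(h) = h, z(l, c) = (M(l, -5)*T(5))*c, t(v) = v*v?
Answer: -27 - 5625*√2 ≈ -7982.0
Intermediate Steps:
t(v) = v²
M(G, R) = √2
T(w) = w²
z(l, c) = 25*c*√2 (z(l, c) = (√2*5²)*c = (√2*25)*c = (25*√2)*c = 25*c*√2)
z(679, -225) - s(27) = 25*(-225)*√2 - 1*27 = -5625*√2 - 27 = -27 - 5625*√2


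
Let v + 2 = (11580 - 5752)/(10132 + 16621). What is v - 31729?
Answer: -27383665/863 ≈ -31731.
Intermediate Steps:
v = -1538/863 (v = -2 + (11580 - 5752)/(10132 + 16621) = -2 + 5828/26753 = -2 + 5828*(1/26753) = -2 + 188/863 = -1538/863 ≈ -1.7822)
v - 31729 = -1538/863 - 31729 = -27383665/863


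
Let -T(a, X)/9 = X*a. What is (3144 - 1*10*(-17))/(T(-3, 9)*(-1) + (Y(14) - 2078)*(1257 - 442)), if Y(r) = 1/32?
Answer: -106048/54201201 ≈ -0.0019566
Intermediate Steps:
T(a, X) = -9*X*a
Y(r) = 1/32
(3144 - 1*10*(-17))/(T(-3, 9)*(-1) + (Y(14) - 2078)*(1257 - 442)) = (3144 - 1*10*(-17))/(-9*9*(-3)*(-1) + (1/32 - 2078)*(1257 - 442)) = (3144 - 10*(-17))/(243*(-1) - 66495/32*815) = (3144 + 170)/(-243 - 54193425/32) = 3314/(-54201201/32) = 3314*(-32/54201201) = -106048/54201201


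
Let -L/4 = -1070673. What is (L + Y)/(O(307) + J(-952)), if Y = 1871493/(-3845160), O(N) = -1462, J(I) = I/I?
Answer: -5489211366409/1872592920 ≈ -2931.3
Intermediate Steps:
J(I) = 1
Y = -623831/1281720 (Y = 1871493*(-1/3845160) = -623831/1281720 ≈ -0.48671)
L = 4282692 (L = -4*(-1070673) = 4282692)
(L + Y)/(O(307) + J(-952)) = (4282692 - 623831/1281720)/(-1462 + 1) = (5489211366409/1281720)/(-1461) = (5489211366409/1281720)*(-1/1461) = -5489211366409/1872592920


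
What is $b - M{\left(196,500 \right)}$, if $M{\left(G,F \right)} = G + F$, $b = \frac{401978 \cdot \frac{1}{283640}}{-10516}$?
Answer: $- \frac{1038000068509}{1491379120} \approx -696.0$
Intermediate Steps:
$b = - \frac{200989}{1491379120}$ ($b = 401978 \cdot \frac{1}{283640} \left(- \frac{1}{10516}\right) = \frac{200989}{141820} \left(- \frac{1}{10516}\right) = - \frac{200989}{1491379120} \approx -0.00013477$)
$M{\left(G,F \right)} = F + G$
$b - M{\left(196,500 \right)} = - \frac{200989}{1491379120} - \left(500 + 196\right) = - \frac{200989}{1491379120} - 696 = - \frac{1038000068509}{1491379120}$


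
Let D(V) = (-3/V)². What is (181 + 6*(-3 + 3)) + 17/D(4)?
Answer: 1901/9 ≈ 211.22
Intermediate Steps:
D(V) = 9/V²
(181 + 6*(-3 + 3)) + 17/D(4) = (181 + 6*(-3 + 3)) + 17/((9/4²)) = (181 + 6*0) + 17/((9*(1/16))) = (181 + 0) + 17/(9/16) = 181 + 17*(16/9) = 181 + 272/9 = 1901/9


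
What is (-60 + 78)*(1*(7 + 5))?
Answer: 216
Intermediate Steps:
(-60 + 78)*(1*(7 + 5)) = 18*(1*12) = 18*12 = 216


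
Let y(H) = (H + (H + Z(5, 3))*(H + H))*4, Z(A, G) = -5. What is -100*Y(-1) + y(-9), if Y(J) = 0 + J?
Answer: 1072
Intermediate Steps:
Y(J) = J
y(H) = 4*H + 8*H*(-5 + H) (y(H) = (H + (H - 5)*(H + H))*4 = (H + (-5 + H)*(2*H))*4 = (H + 2*H*(-5 + H))*4 = 4*H + 8*H*(-5 + H))
-100*Y(-1) + y(-9) = -100*(-1) + 4*(-9)*(-9 + 2*(-9)) = 100 + 4*(-9)*(-9 - 18) = 100 + 4*(-9)*(-27) = 100 + 972 = 1072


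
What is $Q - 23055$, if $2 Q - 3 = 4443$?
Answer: $-20832$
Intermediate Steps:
$Q = 2223$ ($Q = \frac{3}{2} + \frac{1}{2} \cdot 4443 = \frac{3}{2} + \frac{4443}{2} = 2223$)
$Q - 23055 = 2223 - 23055 = -20832$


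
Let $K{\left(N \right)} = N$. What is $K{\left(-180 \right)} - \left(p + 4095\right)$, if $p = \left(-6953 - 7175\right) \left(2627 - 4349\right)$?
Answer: $-24332691$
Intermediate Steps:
$p = 24328416$ ($p = \left(-14128\right) \left(-1722\right) = 24328416$)
$K{\left(-180 \right)} - \left(p + 4095\right) = -180 - \left(24328416 + 4095\right) = -180 - 24332511 = -24332691$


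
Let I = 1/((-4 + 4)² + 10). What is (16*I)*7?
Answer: 56/5 ≈ 11.200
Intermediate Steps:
I = ⅒ (I = 1/(0² + 10) = 1/(0 + 10) = 1/10 = ⅒ ≈ 0.10000)
(16*I)*7 = (16*(⅒))*7 = (8/5)*7 = 56/5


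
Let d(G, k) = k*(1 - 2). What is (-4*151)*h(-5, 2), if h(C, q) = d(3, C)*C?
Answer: 15100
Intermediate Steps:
d(G, k) = -k (d(G, k) = k*(-1) = -k)
h(C, q) = -C**2 (h(C, q) = (-C)*C = -C**2)
(-4*151)*h(-5, 2) = (-4*151)*(-1*(-5)**2) = -(-604)*25 = -604*(-25) = 15100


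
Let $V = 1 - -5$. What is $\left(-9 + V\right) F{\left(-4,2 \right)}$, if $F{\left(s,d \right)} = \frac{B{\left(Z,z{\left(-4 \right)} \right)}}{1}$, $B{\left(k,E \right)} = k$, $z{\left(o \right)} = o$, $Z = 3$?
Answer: $-9$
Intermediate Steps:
$F{\left(s,d \right)} = 3$ ($F{\left(s,d \right)} = \frac{3}{1} = 3 \cdot 1 = 3$)
$V = 6$ ($V = 1 + 5 = 6$)
$\left(-9 + V\right) F{\left(-4,2 \right)} = \left(-9 + 6\right) 3 = \left(-3\right) 3 = -9$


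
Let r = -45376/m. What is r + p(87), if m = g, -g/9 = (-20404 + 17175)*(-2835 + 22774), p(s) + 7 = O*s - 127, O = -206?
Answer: -10462500115000/579447279 ≈ -18056.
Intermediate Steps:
p(s) = -134 - 206*s (p(s) = -7 + (-206*s - 127) = -7 + (-127 - 206*s) = -134 - 206*s)
g = 579447279 (g = -9*(-20404 + 17175)*(-2835 + 22774) = -(-29061)*19939 = -9*(-64383031) = 579447279)
m = 579447279
r = -45376/579447279 ≈ -7.8309e-5
r + p(87) = -45376/579447279 + (-134 - 206*87) = -45376/579447279 + (-134 - 17922) = -45376/579447279 - 18056 = -10462500115000/579447279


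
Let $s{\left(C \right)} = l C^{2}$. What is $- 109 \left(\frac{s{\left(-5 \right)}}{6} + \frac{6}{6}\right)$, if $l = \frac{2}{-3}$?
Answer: $\frac{1744}{9} \approx 193.78$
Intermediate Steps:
$l = - \frac{2}{3}$ ($l = 2 \left(- \frac{1}{3}\right) = - \frac{2}{3} \approx -0.66667$)
$s{\left(C \right)} = - \frac{2 C^{2}}{3}$
$- 109 \left(\frac{s{\left(-5 \right)}}{6} + \frac{6}{6}\right) = - 109 \left(\frac{\left(- \frac{2}{3}\right) \left(-5\right)^{2}}{6} + \frac{6}{6}\right) = - 109 \left(\left(- \frac{2}{3}\right) 25 \cdot \frac{1}{6} + 6 \cdot \frac{1}{6}\right) = - 109 \left(\left(- \frac{50}{3}\right) \frac{1}{6} + 1\right) = - 109 \left(- \frac{25}{9} + 1\right) = \left(-109\right) \left(- \frac{16}{9}\right) = \frac{1744}{9}$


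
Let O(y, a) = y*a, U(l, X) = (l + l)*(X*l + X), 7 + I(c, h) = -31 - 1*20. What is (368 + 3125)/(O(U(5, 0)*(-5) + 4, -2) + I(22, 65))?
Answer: -3493/66 ≈ -52.924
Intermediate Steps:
I(c, h) = -58 (I(c, h) = -7 + (-31 - 1*20) = -7 + (-31 - 20) = -7 - 51 = -58)
U(l, X) = 2*l*(X + X*l) (U(l, X) = (2*l)*(X + X*l) = 2*l*(X + X*l))
O(y, a) = a*y
(368 + 3125)/(O(U(5, 0)*(-5) + 4, -2) + I(22, 65)) = (368 + 3125)/(-2*((2*0*5*(1 + 5))*(-5) + 4) - 58) = 3493/(-2*((2*0*5*6)*(-5) + 4) - 58) = 3493/(-2*(0*(-5) + 4) - 58) = 3493/(-2*(0 + 4) - 58) = 3493/(-2*4 - 58) = 3493/(-8 - 58) = 3493/(-66) = 3493*(-1/66) = -3493/66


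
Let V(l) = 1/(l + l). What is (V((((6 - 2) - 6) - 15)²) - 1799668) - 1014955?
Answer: -1626852093/578 ≈ -2.8146e+6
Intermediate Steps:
V(l) = 1/(2*l)
(V((((6 - 2) - 6) - 15)²) - 1799668) - 1014955 = (1/(2*((((6 - 2) - 6) - 15)²)) - 1799668) - 1014955 = (1/(2*(((4 - 6) - 15)²)) - 1799668) - 1014955 = (1/(2*((-2 - 15)²)) - 1799668) - 1014955 = (1/(2*((-17)²)) - 1799668) - 1014955 = ((½)/289 - 1799668) - 1014955 = ((½)*(1/289) - 1799668) - 1014955 = (1/578 - 1799668) - 1014955 = -1040208103/578 - 1014955 = -1626852093/578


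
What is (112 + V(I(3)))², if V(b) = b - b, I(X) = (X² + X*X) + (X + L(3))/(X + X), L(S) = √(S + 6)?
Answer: 12544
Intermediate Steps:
L(S) = √(6 + S)
I(X) = 2*X² + (3 + X)/(2*X) (I(X) = (X² + X*X) + (X + √(6 + 3))/(X + X) = (X² + X²) + (X + √9)/((2*X)) = 2*X² + (X + 3)*(1/(2*X)) = 2*X² + (3 + X)*(1/(2*X)) = 2*X² + (3 + X)/(2*X))
V(b) = 0
(112 + V(I(3)))² = (112 + 0)² = 112² = 12544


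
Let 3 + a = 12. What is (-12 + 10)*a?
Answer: -18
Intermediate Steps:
a = 9 (a = -3 + 12 = 9)
(-12 + 10)*a = (-12 + 10)*9 = -2*9 = -18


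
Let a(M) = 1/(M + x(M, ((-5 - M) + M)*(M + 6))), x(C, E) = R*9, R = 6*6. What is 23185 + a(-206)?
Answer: 2735831/118 ≈ 23185.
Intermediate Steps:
R = 36
x(C, E) = 324 (x(C, E) = 36*9 = 324)
a(M) = 1/(324 + M) (a(M) = 1/(M + 324) = 1/(324 + M))
23185 + a(-206) = 23185 + 1/(324 - 206) = 23185 + 1/118 = 2735831/118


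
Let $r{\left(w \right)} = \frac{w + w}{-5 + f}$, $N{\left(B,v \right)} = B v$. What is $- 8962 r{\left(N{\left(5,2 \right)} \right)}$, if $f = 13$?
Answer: $-22405$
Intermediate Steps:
$r{\left(w \right)} = \frac{w}{4}$ ($r{\left(w \right)} = \frac{w + w}{-5 + 13} = \frac{2 w}{8} = 2 w \frac{1}{8} = \frac{w}{4}$)
$- 8962 r{\left(N{\left(5,2 \right)} \right)} = - 8962 \frac{5 \cdot 2}{4} = - 8962 \cdot \frac{1}{4} \cdot 10 = \left(-8962\right) \frac{5}{2} = -22405$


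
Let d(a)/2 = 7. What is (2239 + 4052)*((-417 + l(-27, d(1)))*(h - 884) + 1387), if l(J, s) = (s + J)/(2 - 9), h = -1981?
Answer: 52437995109/7 ≈ 7.4911e+9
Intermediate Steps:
d(a) = 14 (d(a) = 2*7 = 14)
l(J, s) = -J/7 - s/7 (l(J, s) = (J + s)/(-7) = (J + s)*(-⅐) = -J/7 - s/7)
(2239 + 4052)*((-417 + l(-27, d(1)))*(h - 884) + 1387) = (2239 + 4052)*((-417 + (-⅐*(-27) - ⅐*14))*(-1981 - 884) + 1387) = 6291*((-417 + (27/7 - 2))*(-2865) + 1387) = 6291*((-417 + 13/7)*(-2865) + 1387) = 6291*(-2906/7*(-2865) + 1387) = 6291*(8325690/7 + 1387) = 6291*(8335399/7) = 52437995109/7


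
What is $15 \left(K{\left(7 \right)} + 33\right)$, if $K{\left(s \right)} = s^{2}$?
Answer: $1230$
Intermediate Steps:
$15 \left(K{\left(7 \right)} + 33\right) = 15 \left(7^{2} + 33\right) = 15 \left(49 + 33\right) = 15 \cdot 82 = 1230$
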